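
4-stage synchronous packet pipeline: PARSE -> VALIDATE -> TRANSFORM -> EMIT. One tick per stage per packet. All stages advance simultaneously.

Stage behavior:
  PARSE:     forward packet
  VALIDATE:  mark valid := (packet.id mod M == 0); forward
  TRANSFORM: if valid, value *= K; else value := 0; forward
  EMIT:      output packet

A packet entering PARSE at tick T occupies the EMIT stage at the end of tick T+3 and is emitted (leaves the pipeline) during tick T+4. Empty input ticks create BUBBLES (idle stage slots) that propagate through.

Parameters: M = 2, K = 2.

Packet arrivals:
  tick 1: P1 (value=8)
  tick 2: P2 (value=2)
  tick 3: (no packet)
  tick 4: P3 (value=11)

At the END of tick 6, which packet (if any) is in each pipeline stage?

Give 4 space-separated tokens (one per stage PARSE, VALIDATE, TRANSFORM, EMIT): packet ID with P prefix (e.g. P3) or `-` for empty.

Answer: - - P3 -

Derivation:
Tick 1: [PARSE:P1(v=8,ok=F), VALIDATE:-, TRANSFORM:-, EMIT:-] out:-; in:P1
Tick 2: [PARSE:P2(v=2,ok=F), VALIDATE:P1(v=8,ok=F), TRANSFORM:-, EMIT:-] out:-; in:P2
Tick 3: [PARSE:-, VALIDATE:P2(v=2,ok=T), TRANSFORM:P1(v=0,ok=F), EMIT:-] out:-; in:-
Tick 4: [PARSE:P3(v=11,ok=F), VALIDATE:-, TRANSFORM:P2(v=4,ok=T), EMIT:P1(v=0,ok=F)] out:-; in:P3
Tick 5: [PARSE:-, VALIDATE:P3(v=11,ok=F), TRANSFORM:-, EMIT:P2(v=4,ok=T)] out:P1(v=0); in:-
Tick 6: [PARSE:-, VALIDATE:-, TRANSFORM:P3(v=0,ok=F), EMIT:-] out:P2(v=4); in:-
At end of tick 6: ['-', '-', 'P3', '-']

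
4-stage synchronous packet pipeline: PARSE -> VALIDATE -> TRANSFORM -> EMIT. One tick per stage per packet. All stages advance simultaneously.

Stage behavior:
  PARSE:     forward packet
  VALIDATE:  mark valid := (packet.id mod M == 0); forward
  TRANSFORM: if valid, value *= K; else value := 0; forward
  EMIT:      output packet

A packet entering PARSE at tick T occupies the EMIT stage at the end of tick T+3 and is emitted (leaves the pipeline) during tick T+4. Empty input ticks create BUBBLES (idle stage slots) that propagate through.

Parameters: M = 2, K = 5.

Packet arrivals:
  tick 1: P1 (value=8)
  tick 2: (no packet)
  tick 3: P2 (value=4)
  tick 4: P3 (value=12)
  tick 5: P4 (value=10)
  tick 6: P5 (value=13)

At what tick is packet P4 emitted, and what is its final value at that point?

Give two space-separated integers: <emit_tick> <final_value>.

Answer: 9 50

Derivation:
Tick 1: [PARSE:P1(v=8,ok=F), VALIDATE:-, TRANSFORM:-, EMIT:-] out:-; in:P1
Tick 2: [PARSE:-, VALIDATE:P1(v=8,ok=F), TRANSFORM:-, EMIT:-] out:-; in:-
Tick 3: [PARSE:P2(v=4,ok=F), VALIDATE:-, TRANSFORM:P1(v=0,ok=F), EMIT:-] out:-; in:P2
Tick 4: [PARSE:P3(v=12,ok=F), VALIDATE:P2(v=4,ok=T), TRANSFORM:-, EMIT:P1(v=0,ok=F)] out:-; in:P3
Tick 5: [PARSE:P4(v=10,ok=F), VALIDATE:P3(v=12,ok=F), TRANSFORM:P2(v=20,ok=T), EMIT:-] out:P1(v=0); in:P4
Tick 6: [PARSE:P5(v=13,ok=F), VALIDATE:P4(v=10,ok=T), TRANSFORM:P3(v=0,ok=F), EMIT:P2(v=20,ok=T)] out:-; in:P5
Tick 7: [PARSE:-, VALIDATE:P5(v=13,ok=F), TRANSFORM:P4(v=50,ok=T), EMIT:P3(v=0,ok=F)] out:P2(v=20); in:-
Tick 8: [PARSE:-, VALIDATE:-, TRANSFORM:P5(v=0,ok=F), EMIT:P4(v=50,ok=T)] out:P3(v=0); in:-
Tick 9: [PARSE:-, VALIDATE:-, TRANSFORM:-, EMIT:P5(v=0,ok=F)] out:P4(v=50); in:-
Tick 10: [PARSE:-, VALIDATE:-, TRANSFORM:-, EMIT:-] out:P5(v=0); in:-
P4: arrives tick 5, valid=True (id=4, id%2=0), emit tick 9, final value 50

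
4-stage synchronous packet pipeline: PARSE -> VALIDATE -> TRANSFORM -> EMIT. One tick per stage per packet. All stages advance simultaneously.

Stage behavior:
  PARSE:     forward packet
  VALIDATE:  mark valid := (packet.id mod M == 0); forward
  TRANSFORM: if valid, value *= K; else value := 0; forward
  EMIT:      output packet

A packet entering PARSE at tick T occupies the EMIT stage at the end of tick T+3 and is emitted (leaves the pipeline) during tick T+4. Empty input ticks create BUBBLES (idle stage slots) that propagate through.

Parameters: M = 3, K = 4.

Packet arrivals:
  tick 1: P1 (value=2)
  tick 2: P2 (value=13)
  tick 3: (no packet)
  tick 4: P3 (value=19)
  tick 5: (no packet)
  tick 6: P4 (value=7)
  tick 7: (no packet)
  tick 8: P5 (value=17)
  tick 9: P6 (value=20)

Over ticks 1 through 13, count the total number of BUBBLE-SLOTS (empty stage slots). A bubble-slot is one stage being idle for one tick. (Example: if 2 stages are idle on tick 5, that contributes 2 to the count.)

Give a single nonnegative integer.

Tick 1: [PARSE:P1(v=2,ok=F), VALIDATE:-, TRANSFORM:-, EMIT:-] out:-; bubbles=3
Tick 2: [PARSE:P2(v=13,ok=F), VALIDATE:P1(v=2,ok=F), TRANSFORM:-, EMIT:-] out:-; bubbles=2
Tick 3: [PARSE:-, VALIDATE:P2(v=13,ok=F), TRANSFORM:P1(v=0,ok=F), EMIT:-] out:-; bubbles=2
Tick 4: [PARSE:P3(v=19,ok=F), VALIDATE:-, TRANSFORM:P2(v=0,ok=F), EMIT:P1(v=0,ok=F)] out:-; bubbles=1
Tick 5: [PARSE:-, VALIDATE:P3(v=19,ok=T), TRANSFORM:-, EMIT:P2(v=0,ok=F)] out:P1(v=0); bubbles=2
Tick 6: [PARSE:P4(v=7,ok=F), VALIDATE:-, TRANSFORM:P3(v=76,ok=T), EMIT:-] out:P2(v=0); bubbles=2
Tick 7: [PARSE:-, VALIDATE:P4(v=7,ok=F), TRANSFORM:-, EMIT:P3(v=76,ok=T)] out:-; bubbles=2
Tick 8: [PARSE:P5(v=17,ok=F), VALIDATE:-, TRANSFORM:P4(v=0,ok=F), EMIT:-] out:P3(v=76); bubbles=2
Tick 9: [PARSE:P6(v=20,ok=F), VALIDATE:P5(v=17,ok=F), TRANSFORM:-, EMIT:P4(v=0,ok=F)] out:-; bubbles=1
Tick 10: [PARSE:-, VALIDATE:P6(v=20,ok=T), TRANSFORM:P5(v=0,ok=F), EMIT:-] out:P4(v=0); bubbles=2
Tick 11: [PARSE:-, VALIDATE:-, TRANSFORM:P6(v=80,ok=T), EMIT:P5(v=0,ok=F)] out:-; bubbles=2
Tick 12: [PARSE:-, VALIDATE:-, TRANSFORM:-, EMIT:P6(v=80,ok=T)] out:P5(v=0); bubbles=3
Tick 13: [PARSE:-, VALIDATE:-, TRANSFORM:-, EMIT:-] out:P6(v=80); bubbles=4
Total bubble-slots: 28

Answer: 28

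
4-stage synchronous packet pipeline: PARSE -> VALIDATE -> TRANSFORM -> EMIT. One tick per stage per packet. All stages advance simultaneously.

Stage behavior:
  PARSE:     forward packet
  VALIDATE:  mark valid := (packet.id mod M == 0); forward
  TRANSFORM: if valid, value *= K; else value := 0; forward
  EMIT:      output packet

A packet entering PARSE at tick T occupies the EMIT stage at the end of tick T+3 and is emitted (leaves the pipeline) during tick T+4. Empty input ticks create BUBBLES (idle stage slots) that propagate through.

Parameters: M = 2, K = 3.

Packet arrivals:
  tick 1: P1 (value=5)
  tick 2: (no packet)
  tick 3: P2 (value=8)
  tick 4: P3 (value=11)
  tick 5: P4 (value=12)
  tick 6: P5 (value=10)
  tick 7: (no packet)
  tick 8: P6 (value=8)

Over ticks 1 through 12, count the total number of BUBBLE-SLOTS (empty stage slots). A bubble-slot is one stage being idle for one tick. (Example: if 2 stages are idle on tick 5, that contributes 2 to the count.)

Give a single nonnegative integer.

Tick 1: [PARSE:P1(v=5,ok=F), VALIDATE:-, TRANSFORM:-, EMIT:-] out:-; bubbles=3
Tick 2: [PARSE:-, VALIDATE:P1(v=5,ok=F), TRANSFORM:-, EMIT:-] out:-; bubbles=3
Tick 3: [PARSE:P2(v=8,ok=F), VALIDATE:-, TRANSFORM:P1(v=0,ok=F), EMIT:-] out:-; bubbles=2
Tick 4: [PARSE:P3(v=11,ok=F), VALIDATE:P2(v=8,ok=T), TRANSFORM:-, EMIT:P1(v=0,ok=F)] out:-; bubbles=1
Tick 5: [PARSE:P4(v=12,ok=F), VALIDATE:P3(v=11,ok=F), TRANSFORM:P2(v=24,ok=T), EMIT:-] out:P1(v=0); bubbles=1
Tick 6: [PARSE:P5(v=10,ok=F), VALIDATE:P4(v=12,ok=T), TRANSFORM:P3(v=0,ok=F), EMIT:P2(v=24,ok=T)] out:-; bubbles=0
Tick 7: [PARSE:-, VALIDATE:P5(v=10,ok=F), TRANSFORM:P4(v=36,ok=T), EMIT:P3(v=0,ok=F)] out:P2(v=24); bubbles=1
Tick 8: [PARSE:P6(v=8,ok=F), VALIDATE:-, TRANSFORM:P5(v=0,ok=F), EMIT:P4(v=36,ok=T)] out:P3(v=0); bubbles=1
Tick 9: [PARSE:-, VALIDATE:P6(v=8,ok=T), TRANSFORM:-, EMIT:P5(v=0,ok=F)] out:P4(v=36); bubbles=2
Tick 10: [PARSE:-, VALIDATE:-, TRANSFORM:P6(v=24,ok=T), EMIT:-] out:P5(v=0); bubbles=3
Tick 11: [PARSE:-, VALIDATE:-, TRANSFORM:-, EMIT:P6(v=24,ok=T)] out:-; bubbles=3
Tick 12: [PARSE:-, VALIDATE:-, TRANSFORM:-, EMIT:-] out:P6(v=24); bubbles=4
Total bubble-slots: 24

Answer: 24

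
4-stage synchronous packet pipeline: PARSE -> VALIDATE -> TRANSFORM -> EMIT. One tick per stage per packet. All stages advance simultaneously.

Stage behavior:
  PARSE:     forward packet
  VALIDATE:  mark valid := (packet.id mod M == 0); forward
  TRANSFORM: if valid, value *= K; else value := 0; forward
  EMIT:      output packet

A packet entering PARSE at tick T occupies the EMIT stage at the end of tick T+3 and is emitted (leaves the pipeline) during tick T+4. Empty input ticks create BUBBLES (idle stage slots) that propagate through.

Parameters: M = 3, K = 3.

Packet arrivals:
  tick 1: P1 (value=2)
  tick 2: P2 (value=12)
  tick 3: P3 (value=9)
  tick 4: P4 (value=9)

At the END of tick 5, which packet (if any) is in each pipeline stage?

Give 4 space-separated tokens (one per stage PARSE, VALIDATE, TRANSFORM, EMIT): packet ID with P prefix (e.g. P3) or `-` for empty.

Tick 1: [PARSE:P1(v=2,ok=F), VALIDATE:-, TRANSFORM:-, EMIT:-] out:-; in:P1
Tick 2: [PARSE:P2(v=12,ok=F), VALIDATE:P1(v=2,ok=F), TRANSFORM:-, EMIT:-] out:-; in:P2
Tick 3: [PARSE:P3(v=9,ok=F), VALIDATE:P2(v=12,ok=F), TRANSFORM:P1(v=0,ok=F), EMIT:-] out:-; in:P3
Tick 4: [PARSE:P4(v=9,ok=F), VALIDATE:P3(v=9,ok=T), TRANSFORM:P2(v=0,ok=F), EMIT:P1(v=0,ok=F)] out:-; in:P4
Tick 5: [PARSE:-, VALIDATE:P4(v=9,ok=F), TRANSFORM:P3(v=27,ok=T), EMIT:P2(v=0,ok=F)] out:P1(v=0); in:-
At end of tick 5: ['-', 'P4', 'P3', 'P2']

Answer: - P4 P3 P2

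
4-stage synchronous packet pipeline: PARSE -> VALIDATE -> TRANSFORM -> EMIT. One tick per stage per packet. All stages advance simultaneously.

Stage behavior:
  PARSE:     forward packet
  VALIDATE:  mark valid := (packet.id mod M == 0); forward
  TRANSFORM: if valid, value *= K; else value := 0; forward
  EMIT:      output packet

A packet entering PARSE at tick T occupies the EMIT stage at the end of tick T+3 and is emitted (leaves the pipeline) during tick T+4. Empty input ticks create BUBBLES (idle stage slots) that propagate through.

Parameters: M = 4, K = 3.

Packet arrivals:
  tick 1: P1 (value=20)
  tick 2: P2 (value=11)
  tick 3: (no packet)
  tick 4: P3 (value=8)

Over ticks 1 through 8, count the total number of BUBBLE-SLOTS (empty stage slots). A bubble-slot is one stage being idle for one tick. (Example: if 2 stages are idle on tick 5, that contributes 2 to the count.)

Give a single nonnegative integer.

Tick 1: [PARSE:P1(v=20,ok=F), VALIDATE:-, TRANSFORM:-, EMIT:-] out:-; bubbles=3
Tick 2: [PARSE:P2(v=11,ok=F), VALIDATE:P1(v=20,ok=F), TRANSFORM:-, EMIT:-] out:-; bubbles=2
Tick 3: [PARSE:-, VALIDATE:P2(v=11,ok=F), TRANSFORM:P1(v=0,ok=F), EMIT:-] out:-; bubbles=2
Tick 4: [PARSE:P3(v=8,ok=F), VALIDATE:-, TRANSFORM:P2(v=0,ok=F), EMIT:P1(v=0,ok=F)] out:-; bubbles=1
Tick 5: [PARSE:-, VALIDATE:P3(v=8,ok=F), TRANSFORM:-, EMIT:P2(v=0,ok=F)] out:P1(v=0); bubbles=2
Tick 6: [PARSE:-, VALIDATE:-, TRANSFORM:P3(v=0,ok=F), EMIT:-] out:P2(v=0); bubbles=3
Tick 7: [PARSE:-, VALIDATE:-, TRANSFORM:-, EMIT:P3(v=0,ok=F)] out:-; bubbles=3
Tick 8: [PARSE:-, VALIDATE:-, TRANSFORM:-, EMIT:-] out:P3(v=0); bubbles=4
Total bubble-slots: 20

Answer: 20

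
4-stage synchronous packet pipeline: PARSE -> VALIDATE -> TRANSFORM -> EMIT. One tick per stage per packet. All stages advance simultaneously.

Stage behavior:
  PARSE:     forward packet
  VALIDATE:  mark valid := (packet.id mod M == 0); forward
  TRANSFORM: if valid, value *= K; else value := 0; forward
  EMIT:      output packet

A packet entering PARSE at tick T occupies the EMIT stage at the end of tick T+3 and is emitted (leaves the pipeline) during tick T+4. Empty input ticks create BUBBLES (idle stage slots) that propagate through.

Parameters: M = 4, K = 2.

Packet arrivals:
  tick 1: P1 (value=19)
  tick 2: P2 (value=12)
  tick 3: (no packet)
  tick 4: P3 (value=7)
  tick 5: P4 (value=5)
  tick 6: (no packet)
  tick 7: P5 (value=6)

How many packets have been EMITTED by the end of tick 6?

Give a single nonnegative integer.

Tick 1: [PARSE:P1(v=19,ok=F), VALIDATE:-, TRANSFORM:-, EMIT:-] out:-; in:P1
Tick 2: [PARSE:P2(v=12,ok=F), VALIDATE:P1(v=19,ok=F), TRANSFORM:-, EMIT:-] out:-; in:P2
Tick 3: [PARSE:-, VALIDATE:P2(v=12,ok=F), TRANSFORM:P1(v=0,ok=F), EMIT:-] out:-; in:-
Tick 4: [PARSE:P3(v=7,ok=F), VALIDATE:-, TRANSFORM:P2(v=0,ok=F), EMIT:P1(v=0,ok=F)] out:-; in:P3
Tick 5: [PARSE:P4(v=5,ok=F), VALIDATE:P3(v=7,ok=F), TRANSFORM:-, EMIT:P2(v=0,ok=F)] out:P1(v=0); in:P4
Tick 6: [PARSE:-, VALIDATE:P4(v=5,ok=T), TRANSFORM:P3(v=0,ok=F), EMIT:-] out:P2(v=0); in:-
Emitted by tick 6: ['P1', 'P2']

Answer: 2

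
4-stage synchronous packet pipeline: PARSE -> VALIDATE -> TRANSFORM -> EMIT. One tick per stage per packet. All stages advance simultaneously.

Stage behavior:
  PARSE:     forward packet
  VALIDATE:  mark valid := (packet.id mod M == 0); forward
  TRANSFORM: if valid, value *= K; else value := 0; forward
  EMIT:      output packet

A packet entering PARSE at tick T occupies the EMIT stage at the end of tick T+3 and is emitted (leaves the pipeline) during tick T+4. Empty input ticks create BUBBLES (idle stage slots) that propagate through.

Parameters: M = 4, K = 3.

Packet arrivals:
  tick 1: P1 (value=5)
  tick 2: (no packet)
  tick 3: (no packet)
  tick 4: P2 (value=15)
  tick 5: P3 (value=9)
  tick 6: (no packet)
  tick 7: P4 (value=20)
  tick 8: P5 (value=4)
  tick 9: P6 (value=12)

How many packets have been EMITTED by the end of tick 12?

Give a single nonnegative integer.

Answer: 5

Derivation:
Tick 1: [PARSE:P1(v=5,ok=F), VALIDATE:-, TRANSFORM:-, EMIT:-] out:-; in:P1
Tick 2: [PARSE:-, VALIDATE:P1(v=5,ok=F), TRANSFORM:-, EMIT:-] out:-; in:-
Tick 3: [PARSE:-, VALIDATE:-, TRANSFORM:P1(v=0,ok=F), EMIT:-] out:-; in:-
Tick 4: [PARSE:P2(v=15,ok=F), VALIDATE:-, TRANSFORM:-, EMIT:P1(v=0,ok=F)] out:-; in:P2
Tick 5: [PARSE:P3(v=9,ok=F), VALIDATE:P2(v=15,ok=F), TRANSFORM:-, EMIT:-] out:P1(v=0); in:P3
Tick 6: [PARSE:-, VALIDATE:P3(v=9,ok=F), TRANSFORM:P2(v=0,ok=F), EMIT:-] out:-; in:-
Tick 7: [PARSE:P4(v=20,ok=F), VALIDATE:-, TRANSFORM:P3(v=0,ok=F), EMIT:P2(v=0,ok=F)] out:-; in:P4
Tick 8: [PARSE:P5(v=4,ok=F), VALIDATE:P4(v=20,ok=T), TRANSFORM:-, EMIT:P3(v=0,ok=F)] out:P2(v=0); in:P5
Tick 9: [PARSE:P6(v=12,ok=F), VALIDATE:P5(v=4,ok=F), TRANSFORM:P4(v=60,ok=T), EMIT:-] out:P3(v=0); in:P6
Tick 10: [PARSE:-, VALIDATE:P6(v=12,ok=F), TRANSFORM:P5(v=0,ok=F), EMIT:P4(v=60,ok=T)] out:-; in:-
Tick 11: [PARSE:-, VALIDATE:-, TRANSFORM:P6(v=0,ok=F), EMIT:P5(v=0,ok=F)] out:P4(v=60); in:-
Tick 12: [PARSE:-, VALIDATE:-, TRANSFORM:-, EMIT:P6(v=0,ok=F)] out:P5(v=0); in:-
Emitted by tick 12: ['P1', 'P2', 'P3', 'P4', 'P5']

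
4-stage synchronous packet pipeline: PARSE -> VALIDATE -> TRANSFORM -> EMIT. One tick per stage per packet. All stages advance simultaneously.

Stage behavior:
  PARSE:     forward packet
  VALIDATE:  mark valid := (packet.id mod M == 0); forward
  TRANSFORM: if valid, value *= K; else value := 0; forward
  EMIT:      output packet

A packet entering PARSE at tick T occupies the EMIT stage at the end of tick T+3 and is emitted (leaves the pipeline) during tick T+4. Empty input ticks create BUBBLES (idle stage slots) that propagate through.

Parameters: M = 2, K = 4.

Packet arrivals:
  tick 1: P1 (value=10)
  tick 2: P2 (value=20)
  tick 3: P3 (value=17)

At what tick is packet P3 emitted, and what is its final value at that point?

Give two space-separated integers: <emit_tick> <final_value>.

Tick 1: [PARSE:P1(v=10,ok=F), VALIDATE:-, TRANSFORM:-, EMIT:-] out:-; in:P1
Tick 2: [PARSE:P2(v=20,ok=F), VALIDATE:P1(v=10,ok=F), TRANSFORM:-, EMIT:-] out:-; in:P2
Tick 3: [PARSE:P3(v=17,ok=F), VALIDATE:P2(v=20,ok=T), TRANSFORM:P1(v=0,ok=F), EMIT:-] out:-; in:P3
Tick 4: [PARSE:-, VALIDATE:P3(v=17,ok=F), TRANSFORM:P2(v=80,ok=T), EMIT:P1(v=0,ok=F)] out:-; in:-
Tick 5: [PARSE:-, VALIDATE:-, TRANSFORM:P3(v=0,ok=F), EMIT:P2(v=80,ok=T)] out:P1(v=0); in:-
Tick 6: [PARSE:-, VALIDATE:-, TRANSFORM:-, EMIT:P3(v=0,ok=F)] out:P2(v=80); in:-
Tick 7: [PARSE:-, VALIDATE:-, TRANSFORM:-, EMIT:-] out:P3(v=0); in:-
P3: arrives tick 3, valid=False (id=3, id%2=1), emit tick 7, final value 0

Answer: 7 0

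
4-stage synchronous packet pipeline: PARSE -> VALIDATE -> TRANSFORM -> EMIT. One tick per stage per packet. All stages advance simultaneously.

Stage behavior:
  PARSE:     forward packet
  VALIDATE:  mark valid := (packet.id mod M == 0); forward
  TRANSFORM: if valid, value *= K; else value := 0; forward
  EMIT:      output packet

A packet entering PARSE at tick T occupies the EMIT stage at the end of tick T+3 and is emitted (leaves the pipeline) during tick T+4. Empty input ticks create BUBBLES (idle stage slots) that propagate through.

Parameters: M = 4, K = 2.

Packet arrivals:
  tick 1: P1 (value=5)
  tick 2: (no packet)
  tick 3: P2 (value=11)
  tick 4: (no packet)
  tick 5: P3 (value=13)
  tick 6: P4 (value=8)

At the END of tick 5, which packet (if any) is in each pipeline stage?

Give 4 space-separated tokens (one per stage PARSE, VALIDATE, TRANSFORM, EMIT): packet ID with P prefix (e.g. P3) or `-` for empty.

Tick 1: [PARSE:P1(v=5,ok=F), VALIDATE:-, TRANSFORM:-, EMIT:-] out:-; in:P1
Tick 2: [PARSE:-, VALIDATE:P1(v=5,ok=F), TRANSFORM:-, EMIT:-] out:-; in:-
Tick 3: [PARSE:P2(v=11,ok=F), VALIDATE:-, TRANSFORM:P1(v=0,ok=F), EMIT:-] out:-; in:P2
Tick 4: [PARSE:-, VALIDATE:P2(v=11,ok=F), TRANSFORM:-, EMIT:P1(v=0,ok=F)] out:-; in:-
Tick 5: [PARSE:P3(v=13,ok=F), VALIDATE:-, TRANSFORM:P2(v=0,ok=F), EMIT:-] out:P1(v=0); in:P3
At end of tick 5: ['P3', '-', 'P2', '-']

Answer: P3 - P2 -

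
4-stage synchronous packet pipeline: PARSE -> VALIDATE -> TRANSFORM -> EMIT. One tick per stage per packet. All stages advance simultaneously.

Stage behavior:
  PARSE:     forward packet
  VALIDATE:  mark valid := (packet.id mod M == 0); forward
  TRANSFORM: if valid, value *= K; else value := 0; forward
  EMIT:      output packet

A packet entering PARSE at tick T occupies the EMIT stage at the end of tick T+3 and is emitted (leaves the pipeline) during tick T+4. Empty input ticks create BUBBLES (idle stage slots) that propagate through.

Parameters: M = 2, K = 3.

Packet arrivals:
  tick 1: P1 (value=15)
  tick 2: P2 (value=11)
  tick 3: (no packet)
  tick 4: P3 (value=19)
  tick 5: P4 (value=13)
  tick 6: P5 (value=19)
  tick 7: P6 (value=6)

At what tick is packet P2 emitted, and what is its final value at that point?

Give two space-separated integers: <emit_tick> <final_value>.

Tick 1: [PARSE:P1(v=15,ok=F), VALIDATE:-, TRANSFORM:-, EMIT:-] out:-; in:P1
Tick 2: [PARSE:P2(v=11,ok=F), VALIDATE:P1(v=15,ok=F), TRANSFORM:-, EMIT:-] out:-; in:P2
Tick 3: [PARSE:-, VALIDATE:P2(v=11,ok=T), TRANSFORM:P1(v=0,ok=F), EMIT:-] out:-; in:-
Tick 4: [PARSE:P3(v=19,ok=F), VALIDATE:-, TRANSFORM:P2(v=33,ok=T), EMIT:P1(v=0,ok=F)] out:-; in:P3
Tick 5: [PARSE:P4(v=13,ok=F), VALIDATE:P3(v=19,ok=F), TRANSFORM:-, EMIT:P2(v=33,ok=T)] out:P1(v=0); in:P4
Tick 6: [PARSE:P5(v=19,ok=F), VALIDATE:P4(v=13,ok=T), TRANSFORM:P3(v=0,ok=F), EMIT:-] out:P2(v=33); in:P5
Tick 7: [PARSE:P6(v=6,ok=F), VALIDATE:P5(v=19,ok=F), TRANSFORM:P4(v=39,ok=T), EMIT:P3(v=0,ok=F)] out:-; in:P6
Tick 8: [PARSE:-, VALIDATE:P6(v=6,ok=T), TRANSFORM:P5(v=0,ok=F), EMIT:P4(v=39,ok=T)] out:P3(v=0); in:-
Tick 9: [PARSE:-, VALIDATE:-, TRANSFORM:P6(v=18,ok=T), EMIT:P5(v=0,ok=F)] out:P4(v=39); in:-
Tick 10: [PARSE:-, VALIDATE:-, TRANSFORM:-, EMIT:P6(v=18,ok=T)] out:P5(v=0); in:-
Tick 11: [PARSE:-, VALIDATE:-, TRANSFORM:-, EMIT:-] out:P6(v=18); in:-
P2: arrives tick 2, valid=True (id=2, id%2=0), emit tick 6, final value 33

Answer: 6 33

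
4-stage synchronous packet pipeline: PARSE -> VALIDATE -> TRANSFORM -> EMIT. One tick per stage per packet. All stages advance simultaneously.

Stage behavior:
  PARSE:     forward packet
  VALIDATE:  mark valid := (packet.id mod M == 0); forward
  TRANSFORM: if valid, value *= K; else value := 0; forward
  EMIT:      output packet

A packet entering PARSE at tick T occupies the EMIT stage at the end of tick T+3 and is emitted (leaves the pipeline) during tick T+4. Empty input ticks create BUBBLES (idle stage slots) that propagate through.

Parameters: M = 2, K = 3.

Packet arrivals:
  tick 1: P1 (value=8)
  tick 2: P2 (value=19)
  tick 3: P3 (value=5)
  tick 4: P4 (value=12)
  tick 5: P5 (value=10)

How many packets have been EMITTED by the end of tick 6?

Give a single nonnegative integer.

Answer: 2

Derivation:
Tick 1: [PARSE:P1(v=8,ok=F), VALIDATE:-, TRANSFORM:-, EMIT:-] out:-; in:P1
Tick 2: [PARSE:P2(v=19,ok=F), VALIDATE:P1(v=8,ok=F), TRANSFORM:-, EMIT:-] out:-; in:P2
Tick 3: [PARSE:P3(v=5,ok=F), VALIDATE:P2(v=19,ok=T), TRANSFORM:P1(v=0,ok=F), EMIT:-] out:-; in:P3
Tick 4: [PARSE:P4(v=12,ok=F), VALIDATE:P3(v=5,ok=F), TRANSFORM:P2(v=57,ok=T), EMIT:P1(v=0,ok=F)] out:-; in:P4
Tick 5: [PARSE:P5(v=10,ok=F), VALIDATE:P4(v=12,ok=T), TRANSFORM:P3(v=0,ok=F), EMIT:P2(v=57,ok=T)] out:P1(v=0); in:P5
Tick 6: [PARSE:-, VALIDATE:P5(v=10,ok=F), TRANSFORM:P4(v=36,ok=T), EMIT:P3(v=0,ok=F)] out:P2(v=57); in:-
Emitted by tick 6: ['P1', 'P2']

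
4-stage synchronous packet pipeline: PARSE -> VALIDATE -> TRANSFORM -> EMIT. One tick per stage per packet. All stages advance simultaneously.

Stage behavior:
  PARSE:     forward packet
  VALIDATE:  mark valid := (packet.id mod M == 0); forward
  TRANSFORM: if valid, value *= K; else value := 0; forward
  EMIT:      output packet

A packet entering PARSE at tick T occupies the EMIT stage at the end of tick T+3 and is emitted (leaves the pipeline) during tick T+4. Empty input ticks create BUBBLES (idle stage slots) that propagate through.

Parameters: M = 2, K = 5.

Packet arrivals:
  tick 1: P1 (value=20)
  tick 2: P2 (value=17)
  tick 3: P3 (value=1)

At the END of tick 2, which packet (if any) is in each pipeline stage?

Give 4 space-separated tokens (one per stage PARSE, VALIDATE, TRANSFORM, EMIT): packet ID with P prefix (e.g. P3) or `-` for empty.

Answer: P2 P1 - -

Derivation:
Tick 1: [PARSE:P1(v=20,ok=F), VALIDATE:-, TRANSFORM:-, EMIT:-] out:-; in:P1
Tick 2: [PARSE:P2(v=17,ok=F), VALIDATE:P1(v=20,ok=F), TRANSFORM:-, EMIT:-] out:-; in:P2
At end of tick 2: ['P2', 'P1', '-', '-']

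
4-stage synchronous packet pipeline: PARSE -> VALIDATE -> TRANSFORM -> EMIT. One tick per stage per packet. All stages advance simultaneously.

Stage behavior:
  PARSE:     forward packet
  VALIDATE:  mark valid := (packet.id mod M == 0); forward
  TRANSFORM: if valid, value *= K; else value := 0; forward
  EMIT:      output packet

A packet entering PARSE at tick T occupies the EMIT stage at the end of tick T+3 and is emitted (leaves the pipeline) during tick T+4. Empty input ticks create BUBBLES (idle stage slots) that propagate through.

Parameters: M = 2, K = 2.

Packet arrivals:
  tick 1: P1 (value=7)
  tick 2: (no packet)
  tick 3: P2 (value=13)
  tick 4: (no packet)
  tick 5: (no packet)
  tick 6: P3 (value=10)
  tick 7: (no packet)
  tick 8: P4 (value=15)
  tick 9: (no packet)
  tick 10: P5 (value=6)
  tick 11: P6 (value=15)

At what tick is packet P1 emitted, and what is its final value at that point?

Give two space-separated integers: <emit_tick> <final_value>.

Answer: 5 0

Derivation:
Tick 1: [PARSE:P1(v=7,ok=F), VALIDATE:-, TRANSFORM:-, EMIT:-] out:-; in:P1
Tick 2: [PARSE:-, VALIDATE:P1(v=7,ok=F), TRANSFORM:-, EMIT:-] out:-; in:-
Tick 3: [PARSE:P2(v=13,ok=F), VALIDATE:-, TRANSFORM:P1(v=0,ok=F), EMIT:-] out:-; in:P2
Tick 4: [PARSE:-, VALIDATE:P2(v=13,ok=T), TRANSFORM:-, EMIT:P1(v=0,ok=F)] out:-; in:-
Tick 5: [PARSE:-, VALIDATE:-, TRANSFORM:P2(v=26,ok=T), EMIT:-] out:P1(v=0); in:-
Tick 6: [PARSE:P3(v=10,ok=F), VALIDATE:-, TRANSFORM:-, EMIT:P2(v=26,ok=T)] out:-; in:P3
Tick 7: [PARSE:-, VALIDATE:P3(v=10,ok=F), TRANSFORM:-, EMIT:-] out:P2(v=26); in:-
Tick 8: [PARSE:P4(v=15,ok=F), VALIDATE:-, TRANSFORM:P3(v=0,ok=F), EMIT:-] out:-; in:P4
Tick 9: [PARSE:-, VALIDATE:P4(v=15,ok=T), TRANSFORM:-, EMIT:P3(v=0,ok=F)] out:-; in:-
Tick 10: [PARSE:P5(v=6,ok=F), VALIDATE:-, TRANSFORM:P4(v=30,ok=T), EMIT:-] out:P3(v=0); in:P5
Tick 11: [PARSE:P6(v=15,ok=F), VALIDATE:P5(v=6,ok=F), TRANSFORM:-, EMIT:P4(v=30,ok=T)] out:-; in:P6
Tick 12: [PARSE:-, VALIDATE:P6(v=15,ok=T), TRANSFORM:P5(v=0,ok=F), EMIT:-] out:P4(v=30); in:-
Tick 13: [PARSE:-, VALIDATE:-, TRANSFORM:P6(v=30,ok=T), EMIT:P5(v=0,ok=F)] out:-; in:-
Tick 14: [PARSE:-, VALIDATE:-, TRANSFORM:-, EMIT:P6(v=30,ok=T)] out:P5(v=0); in:-
Tick 15: [PARSE:-, VALIDATE:-, TRANSFORM:-, EMIT:-] out:P6(v=30); in:-
P1: arrives tick 1, valid=False (id=1, id%2=1), emit tick 5, final value 0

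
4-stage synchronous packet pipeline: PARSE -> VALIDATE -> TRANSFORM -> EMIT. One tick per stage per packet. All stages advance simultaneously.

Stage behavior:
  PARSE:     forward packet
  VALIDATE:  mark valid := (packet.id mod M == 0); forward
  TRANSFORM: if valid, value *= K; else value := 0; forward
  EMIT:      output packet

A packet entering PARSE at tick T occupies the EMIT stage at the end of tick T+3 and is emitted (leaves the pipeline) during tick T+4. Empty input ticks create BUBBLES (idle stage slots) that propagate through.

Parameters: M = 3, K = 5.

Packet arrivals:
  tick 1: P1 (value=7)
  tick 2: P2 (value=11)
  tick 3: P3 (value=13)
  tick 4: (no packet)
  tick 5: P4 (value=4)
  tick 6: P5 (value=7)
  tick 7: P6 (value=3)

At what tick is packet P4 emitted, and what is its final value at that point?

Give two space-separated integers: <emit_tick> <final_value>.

Answer: 9 0

Derivation:
Tick 1: [PARSE:P1(v=7,ok=F), VALIDATE:-, TRANSFORM:-, EMIT:-] out:-; in:P1
Tick 2: [PARSE:P2(v=11,ok=F), VALIDATE:P1(v=7,ok=F), TRANSFORM:-, EMIT:-] out:-; in:P2
Tick 3: [PARSE:P3(v=13,ok=F), VALIDATE:P2(v=11,ok=F), TRANSFORM:P1(v=0,ok=F), EMIT:-] out:-; in:P3
Tick 4: [PARSE:-, VALIDATE:P3(v=13,ok=T), TRANSFORM:P2(v=0,ok=F), EMIT:P1(v=0,ok=F)] out:-; in:-
Tick 5: [PARSE:P4(v=4,ok=F), VALIDATE:-, TRANSFORM:P3(v=65,ok=T), EMIT:P2(v=0,ok=F)] out:P1(v=0); in:P4
Tick 6: [PARSE:P5(v=7,ok=F), VALIDATE:P4(v=4,ok=F), TRANSFORM:-, EMIT:P3(v=65,ok=T)] out:P2(v=0); in:P5
Tick 7: [PARSE:P6(v=3,ok=F), VALIDATE:P5(v=7,ok=F), TRANSFORM:P4(v=0,ok=F), EMIT:-] out:P3(v=65); in:P6
Tick 8: [PARSE:-, VALIDATE:P6(v=3,ok=T), TRANSFORM:P5(v=0,ok=F), EMIT:P4(v=0,ok=F)] out:-; in:-
Tick 9: [PARSE:-, VALIDATE:-, TRANSFORM:P6(v=15,ok=T), EMIT:P5(v=0,ok=F)] out:P4(v=0); in:-
Tick 10: [PARSE:-, VALIDATE:-, TRANSFORM:-, EMIT:P6(v=15,ok=T)] out:P5(v=0); in:-
Tick 11: [PARSE:-, VALIDATE:-, TRANSFORM:-, EMIT:-] out:P6(v=15); in:-
P4: arrives tick 5, valid=False (id=4, id%3=1), emit tick 9, final value 0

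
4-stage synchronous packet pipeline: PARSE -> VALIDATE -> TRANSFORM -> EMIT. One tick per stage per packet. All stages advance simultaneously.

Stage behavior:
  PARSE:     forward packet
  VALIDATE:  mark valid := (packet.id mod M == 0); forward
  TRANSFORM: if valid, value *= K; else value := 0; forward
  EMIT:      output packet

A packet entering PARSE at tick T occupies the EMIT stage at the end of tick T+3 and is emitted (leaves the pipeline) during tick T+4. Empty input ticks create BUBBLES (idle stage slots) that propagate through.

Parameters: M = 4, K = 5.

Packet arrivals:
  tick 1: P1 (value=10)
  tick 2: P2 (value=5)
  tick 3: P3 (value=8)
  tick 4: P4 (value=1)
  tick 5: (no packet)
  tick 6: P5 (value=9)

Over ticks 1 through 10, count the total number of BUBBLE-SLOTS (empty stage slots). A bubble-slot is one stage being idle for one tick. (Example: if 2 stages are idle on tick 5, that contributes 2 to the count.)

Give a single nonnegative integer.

Answer: 20

Derivation:
Tick 1: [PARSE:P1(v=10,ok=F), VALIDATE:-, TRANSFORM:-, EMIT:-] out:-; bubbles=3
Tick 2: [PARSE:P2(v=5,ok=F), VALIDATE:P1(v=10,ok=F), TRANSFORM:-, EMIT:-] out:-; bubbles=2
Tick 3: [PARSE:P3(v=8,ok=F), VALIDATE:P2(v=5,ok=F), TRANSFORM:P1(v=0,ok=F), EMIT:-] out:-; bubbles=1
Tick 4: [PARSE:P4(v=1,ok=F), VALIDATE:P3(v=8,ok=F), TRANSFORM:P2(v=0,ok=F), EMIT:P1(v=0,ok=F)] out:-; bubbles=0
Tick 5: [PARSE:-, VALIDATE:P4(v=1,ok=T), TRANSFORM:P3(v=0,ok=F), EMIT:P2(v=0,ok=F)] out:P1(v=0); bubbles=1
Tick 6: [PARSE:P5(v=9,ok=F), VALIDATE:-, TRANSFORM:P4(v=5,ok=T), EMIT:P3(v=0,ok=F)] out:P2(v=0); bubbles=1
Tick 7: [PARSE:-, VALIDATE:P5(v=9,ok=F), TRANSFORM:-, EMIT:P4(v=5,ok=T)] out:P3(v=0); bubbles=2
Tick 8: [PARSE:-, VALIDATE:-, TRANSFORM:P5(v=0,ok=F), EMIT:-] out:P4(v=5); bubbles=3
Tick 9: [PARSE:-, VALIDATE:-, TRANSFORM:-, EMIT:P5(v=0,ok=F)] out:-; bubbles=3
Tick 10: [PARSE:-, VALIDATE:-, TRANSFORM:-, EMIT:-] out:P5(v=0); bubbles=4
Total bubble-slots: 20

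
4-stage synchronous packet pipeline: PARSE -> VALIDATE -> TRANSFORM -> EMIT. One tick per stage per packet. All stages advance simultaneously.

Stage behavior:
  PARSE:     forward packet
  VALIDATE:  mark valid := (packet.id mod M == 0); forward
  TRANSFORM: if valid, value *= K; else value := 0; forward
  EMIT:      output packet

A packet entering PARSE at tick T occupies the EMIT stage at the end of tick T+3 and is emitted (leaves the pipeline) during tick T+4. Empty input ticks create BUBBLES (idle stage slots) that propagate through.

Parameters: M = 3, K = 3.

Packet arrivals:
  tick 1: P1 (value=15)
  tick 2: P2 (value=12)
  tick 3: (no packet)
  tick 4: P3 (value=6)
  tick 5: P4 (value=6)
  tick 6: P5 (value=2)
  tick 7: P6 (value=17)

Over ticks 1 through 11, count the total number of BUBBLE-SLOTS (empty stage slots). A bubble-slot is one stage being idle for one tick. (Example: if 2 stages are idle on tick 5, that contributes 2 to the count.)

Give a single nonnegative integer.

Tick 1: [PARSE:P1(v=15,ok=F), VALIDATE:-, TRANSFORM:-, EMIT:-] out:-; bubbles=3
Tick 2: [PARSE:P2(v=12,ok=F), VALIDATE:P1(v=15,ok=F), TRANSFORM:-, EMIT:-] out:-; bubbles=2
Tick 3: [PARSE:-, VALIDATE:P2(v=12,ok=F), TRANSFORM:P1(v=0,ok=F), EMIT:-] out:-; bubbles=2
Tick 4: [PARSE:P3(v=6,ok=F), VALIDATE:-, TRANSFORM:P2(v=0,ok=F), EMIT:P1(v=0,ok=F)] out:-; bubbles=1
Tick 5: [PARSE:P4(v=6,ok=F), VALIDATE:P3(v=6,ok=T), TRANSFORM:-, EMIT:P2(v=0,ok=F)] out:P1(v=0); bubbles=1
Tick 6: [PARSE:P5(v=2,ok=F), VALIDATE:P4(v=6,ok=F), TRANSFORM:P3(v=18,ok=T), EMIT:-] out:P2(v=0); bubbles=1
Tick 7: [PARSE:P6(v=17,ok=F), VALIDATE:P5(v=2,ok=F), TRANSFORM:P4(v=0,ok=F), EMIT:P3(v=18,ok=T)] out:-; bubbles=0
Tick 8: [PARSE:-, VALIDATE:P6(v=17,ok=T), TRANSFORM:P5(v=0,ok=F), EMIT:P4(v=0,ok=F)] out:P3(v=18); bubbles=1
Tick 9: [PARSE:-, VALIDATE:-, TRANSFORM:P6(v=51,ok=T), EMIT:P5(v=0,ok=F)] out:P4(v=0); bubbles=2
Tick 10: [PARSE:-, VALIDATE:-, TRANSFORM:-, EMIT:P6(v=51,ok=T)] out:P5(v=0); bubbles=3
Tick 11: [PARSE:-, VALIDATE:-, TRANSFORM:-, EMIT:-] out:P6(v=51); bubbles=4
Total bubble-slots: 20

Answer: 20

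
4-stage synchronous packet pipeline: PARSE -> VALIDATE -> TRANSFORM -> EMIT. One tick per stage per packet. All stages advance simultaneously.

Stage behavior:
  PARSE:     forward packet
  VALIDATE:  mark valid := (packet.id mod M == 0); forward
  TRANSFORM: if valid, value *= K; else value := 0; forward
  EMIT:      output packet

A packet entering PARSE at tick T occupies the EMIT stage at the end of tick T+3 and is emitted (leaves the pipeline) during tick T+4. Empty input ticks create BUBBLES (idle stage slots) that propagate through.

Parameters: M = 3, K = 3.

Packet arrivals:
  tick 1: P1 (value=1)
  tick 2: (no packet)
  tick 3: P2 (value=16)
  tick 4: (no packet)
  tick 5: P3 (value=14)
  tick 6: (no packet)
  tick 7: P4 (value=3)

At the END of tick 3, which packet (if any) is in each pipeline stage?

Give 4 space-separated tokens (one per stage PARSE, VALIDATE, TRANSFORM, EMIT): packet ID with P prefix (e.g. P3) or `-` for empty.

Tick 1: [PARSE:P1(v=1,ok=F), VALIDATE:-, TRANSFORM:-, EMIT:-] out:-; in:P1
Tick 2: [PARSE:-, VALIDATE:P1(v=1,ok=F), TRANSFORM:-, EMIT:-] out:-; in:-
Tick 3: [PARSE:P2(v=16,ok=F), VALIDATE:-, TRANSFORM:P1(v=0,ok=F), EMIT:-] out:-; in:P2
At end of tick 3: ['P2', '-', 'P1', '-']

Answer: P2 - P1 -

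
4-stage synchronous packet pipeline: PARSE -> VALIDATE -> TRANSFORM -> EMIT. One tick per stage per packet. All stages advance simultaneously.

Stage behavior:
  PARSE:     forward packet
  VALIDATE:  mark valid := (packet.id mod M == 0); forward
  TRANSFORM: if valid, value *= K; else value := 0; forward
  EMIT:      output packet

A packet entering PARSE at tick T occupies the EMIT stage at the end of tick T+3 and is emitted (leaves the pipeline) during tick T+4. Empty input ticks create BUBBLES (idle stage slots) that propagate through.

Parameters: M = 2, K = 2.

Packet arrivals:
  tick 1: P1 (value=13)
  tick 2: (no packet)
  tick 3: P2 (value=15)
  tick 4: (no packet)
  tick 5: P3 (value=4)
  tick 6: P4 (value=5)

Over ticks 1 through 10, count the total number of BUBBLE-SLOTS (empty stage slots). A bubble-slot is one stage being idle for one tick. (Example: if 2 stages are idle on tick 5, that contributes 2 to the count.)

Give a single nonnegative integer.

Answer: 24

Derivation:
Tick 1: [PARSE:P1(v=13,ok=F), VALIDATE:-, TRANSFORM:-, EMIT:-] out:-; bubbles=3
Tick 2: [PARSE:-, VALIDATE:P1(v=13,ok=F), TRANSFORM:-, EMIT:-] out:-; bubbles=3
Tick 3: [PARSE:P2(v=15,ok=F), VALIDATE:-, TRANSFORM:P1(v=0,ok=F), EMIT:-] out:-; bubbles=2
Tick 4: [PARSE:-, VALIDATE:P2(v=15,ok=T), TRANSFORM:-, EMIT:P1(v=0,ok=F)] out:-; bubbles=2
Tick 5: [PARSE:P3(v=4,ok=F), VALIDATE:-, TRANSFORM:P2(v=30,ok=T), EMIT:-] out:P1(v=0); bubbles=2
Tick 6: [PARSE:P4(v=5,ok=F), VALIDATE:P3(v=4,ok=F), TRANSFORM:-, EMIT:P2(v=30,ok=T)] out:-; bubbles=1
Tick 7: [PARSE:-, VALIDATE:P4(v=5,ok=T), TRANSFORM:P3(v=0,ok=F), EMIT:-] out:P2(v=30); bubbles=2
Tick 8: [PARSE:-, VALIDATE:-, TRANSFORM:P4(v=10,ok=T), EMIT:P3(v=0,ok=F)] out:-; bubbles=2
Tick 9: [PARSE:-, VALIDATE:-, TRANSFORM:-, EMIT:P4(v=10,ok=T)] out:P3(v=0); bubbles=3
Tick 10: [PARSE:-, VALIDATE:-, TRANSFORM:-, EMIT:-] out:P4(v=10); bubbles=4
Total bubble-slots: 24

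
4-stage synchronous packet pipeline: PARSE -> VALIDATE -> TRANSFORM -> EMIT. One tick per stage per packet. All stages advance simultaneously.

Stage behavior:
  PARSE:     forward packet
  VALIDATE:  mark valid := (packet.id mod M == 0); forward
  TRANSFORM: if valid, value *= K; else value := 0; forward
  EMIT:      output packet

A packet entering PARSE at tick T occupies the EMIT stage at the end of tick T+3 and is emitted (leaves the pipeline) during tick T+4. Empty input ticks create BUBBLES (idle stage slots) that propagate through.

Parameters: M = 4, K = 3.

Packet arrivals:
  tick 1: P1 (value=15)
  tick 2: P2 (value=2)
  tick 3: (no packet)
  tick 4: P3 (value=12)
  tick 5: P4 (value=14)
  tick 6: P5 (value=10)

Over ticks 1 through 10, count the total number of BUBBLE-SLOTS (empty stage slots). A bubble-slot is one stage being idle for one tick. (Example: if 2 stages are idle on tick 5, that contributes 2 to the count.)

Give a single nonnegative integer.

Answer: 20

Derivation:
Tick 1: [PARSE:P1(v=15,ok=F), VALIDATE:-, TRANSFORM:-, EMIT:-] out:-; bubbles=3
Tick 2: [PARSE:P2(v=2,ok=F), VALIDATE:P1(v=15,ok=F), TRANSFORM:-, EMIT:-] out:-; bubbles=2
Tick 3: [PARSE:-, VALIDATE:P2(v=2,ok=F), TRANSFORM:P1(v=0,ok=F), EMIT:-] out:-; bubbles=2
Tick 4: [PARSE:P3(v=12,ok=F), VALIDATE:-, TRANSFORM:P2(v=0,ok=F), EMIT:P1(v=0,ok=F)] out:-; bubbles=1
Tick 5: [PARSE:P4(v=14,ok=F), VALIDATE:P3(v=12,ok=F), TRANSFORM:-, EMIT:P2(v=0,ok=F)] out:P1(v=0); bubbles=1
Tick 6: [PARSE:P5(v=10,ok=F), VALIDATE:P4(v=14,ok=T), TRANSFORM:P3(v=0,ok=F), EMIT:-] out:P2(v=0); bubbles=1
Tick 7: [PARSE:-, VALIDATE:P5(v=10,ok=F), TRANSFORM:P4(v=42,ok=T), EMIT:P3(v=0,ok=F)] out:-; bubbles=1
Tick 8: [PARSE:-, VALIDATE:-, TRANSFORM:P5(v=0,ok=F), EMIT:P4(v=42,ok=T)] out:P3(v=0); bubbles=2
Tick 9: [PARSE:-, VALIDATE:-, TRANSFORM:-, EMIT:P5(v=0,ok=F)] out:P4(v=42); bubbles=3
Tick 10: [PARSE:-, VALIDATE:-, TRANSFORM:-, EMIT:-] out:P5(v=0); bubbles=4
Total bubble-slots: 20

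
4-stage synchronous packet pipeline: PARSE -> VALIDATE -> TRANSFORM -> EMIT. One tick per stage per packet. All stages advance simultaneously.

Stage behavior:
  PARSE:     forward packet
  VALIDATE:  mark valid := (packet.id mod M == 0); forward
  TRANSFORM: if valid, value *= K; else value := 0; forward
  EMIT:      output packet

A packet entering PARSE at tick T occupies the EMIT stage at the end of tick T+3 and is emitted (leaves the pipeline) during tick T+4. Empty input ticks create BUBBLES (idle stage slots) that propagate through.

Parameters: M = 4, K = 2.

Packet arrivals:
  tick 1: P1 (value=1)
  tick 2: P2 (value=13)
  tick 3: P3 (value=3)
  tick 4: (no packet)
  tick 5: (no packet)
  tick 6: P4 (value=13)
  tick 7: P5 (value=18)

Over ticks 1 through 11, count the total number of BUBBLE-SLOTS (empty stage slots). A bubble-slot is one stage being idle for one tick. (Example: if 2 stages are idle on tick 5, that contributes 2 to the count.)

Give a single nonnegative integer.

Tick 1: [PARSE:P1(v=1,ok=F), VALIDATE:-, TRANSFORM:-, EMIT:-] out:-; bubbles=3
Tick 2: [PARSE:P2(v=13,ok=F), VALIDATE:P1(v=1,ok=F), TRANSFORM:-, EMIT:-] out:-; bubbles=2
Tick 3: [PARSE:P3(v=3,ok=F), VALIDATE:P2(v=13,ok=F), TRANSFORM:P1(v=0,ok=F), EMIT:-] out:-; bubbles=1
Tick 4: [PARSE:-, VALIDATE:P3(v=3,ok=F), TRANSFORM:P2(v=0,ok=F), EMIT:P1(v=0,ok=F)] out:-; bubbles=1
Tick 5: [PARSE:-, VALIDATE:-, TRANSFORM:P3(v=0,ok=F), EMIT:P2(v=0,ok=F)] out:P1(v=0); bubbles=2
Tick 6: [PARSE:P4(v=13,ok=F), VALIDATE:-, TRANSFORM:-, EMIT:P3(v=0,ok=F)] out:P2(v=0); bubbles=2
Tick 7: [PARSE:P5(v=18,ok=F), VALIDATE:P4(v=13,ok=T), TRANSFORM:-, EMIT:-] out:P3(v=0); bubbles=2
Tick 8: [PARSE:-, VALIDATE:P5(v=18,ok=F), TRANSFORM:P4(v=26,ok=T), EMIT:-] out:-; bubbles=2
Tick 9: [PARSE:-, VALIDATE:-, TRANSFORM:P5(v=0,ok=F), EMIT:P4(v=26,ok=T)] out:-; bubbles=2
Tick 10: [PARSE:-, VALIDATE:-, TRANSFORM:-, EMIT:P5(v=0,ok=F)] out:P4(v=26); bubbles=3
Tick 11: [PARSE:-, VALIDATE:-, TRANSFORM:-, EMIT:-] out:P5(v=0); bubbles=4
Total bubble-slots: 24

Answer: 24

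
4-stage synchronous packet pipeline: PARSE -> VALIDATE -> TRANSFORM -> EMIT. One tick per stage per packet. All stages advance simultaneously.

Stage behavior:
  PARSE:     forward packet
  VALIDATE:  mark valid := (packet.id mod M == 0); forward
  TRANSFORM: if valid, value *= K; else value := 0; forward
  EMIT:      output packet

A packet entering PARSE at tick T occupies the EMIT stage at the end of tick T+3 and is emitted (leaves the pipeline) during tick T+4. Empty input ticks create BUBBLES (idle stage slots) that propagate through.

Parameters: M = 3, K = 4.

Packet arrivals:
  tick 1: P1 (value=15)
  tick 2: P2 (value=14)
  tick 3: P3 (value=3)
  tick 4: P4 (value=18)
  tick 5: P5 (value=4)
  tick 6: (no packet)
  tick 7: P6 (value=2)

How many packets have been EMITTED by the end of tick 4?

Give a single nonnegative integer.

Answer: 0

Derivation:
Tick 1: [PARSE:P1(v=15,ok=F), VALIDATE:-, TRANSFORM:-, EMIT:-] out:-; in:P1
Tick 2: [PARSE:P2(v=14,ok=F), VALIDATE:P1(v=15,ok=F), TRANSFORM:-, EMIT:-] out:-; in:P2
Tick 3: [PARSE:P3(v=3,ok=F), VALIDATE:P2(v=14,ok=F), TRANSFORM:P1(v=0,ok=F), EMIT:-] out:-; in:P3
Tick 4: [PARSE:P4(v=18,ok=F), VALIDATE:P3(v=3,ok=T), TRANSFORM:P2(v=0,ok=F), EMIT:P1(v=0,ok=F)] out:-; in:P4
Emitted by tick 4: []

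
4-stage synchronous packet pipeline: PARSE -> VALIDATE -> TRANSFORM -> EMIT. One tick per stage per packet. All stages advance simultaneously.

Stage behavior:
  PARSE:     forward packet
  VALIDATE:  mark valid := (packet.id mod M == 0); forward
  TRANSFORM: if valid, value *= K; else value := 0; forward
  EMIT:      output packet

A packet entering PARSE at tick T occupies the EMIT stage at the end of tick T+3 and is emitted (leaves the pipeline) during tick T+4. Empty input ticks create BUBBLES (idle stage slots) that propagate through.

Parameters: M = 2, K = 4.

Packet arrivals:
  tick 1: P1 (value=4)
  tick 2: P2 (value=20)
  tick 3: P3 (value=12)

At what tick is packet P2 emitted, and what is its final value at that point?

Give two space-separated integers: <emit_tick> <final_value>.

Tick 1: [PARSE:P1(v=4,ok=F), VALIDATE:-, TRANSFORM:-, EMIT:-] out:-; in:P1
Tick 2: [PARSE:P2(v=20,ok=F), VALIDATE:P1(v=4,ok=F), TRANSFORM:-, EMIT:-] out:-; in:P2
Tick 3: [PARSE:P3(v=12,ok=F), VALIDATE:P2(v=20,ok=T), TRANSFORM:P1(v=0,ok=F), EMIT:-] out:-; in:P3
Tick 4: [PARSE:-, VALIDATE:P3(v=12,ok=F), TRANSFORM:P2(v=80,ok=T), EMIT:P1(v=0,ok=F)] out:-; in:-
Tick 5: [PARSE:-, VALIDATE:-, TRANSFORM:P3(v=0,ok=F), EMIT:P2(v=80,ok=T)] out:P1(v=0); in:-
Tick 6: [PARSE:-, VALIDATE:-, TRANSFORM:-, EMIT:P3(v=0,ok=F)] out:P2(v=80); in:-
Tick 7: [PARSE:-, VALIDATE:-, TRANSFORM:-, EMIT:-] out:P3(v=0); in:-
P2: arrives tick 2, valid=True (id=2, id%2=0), emit tick 6, final value 80

Answer: 6 80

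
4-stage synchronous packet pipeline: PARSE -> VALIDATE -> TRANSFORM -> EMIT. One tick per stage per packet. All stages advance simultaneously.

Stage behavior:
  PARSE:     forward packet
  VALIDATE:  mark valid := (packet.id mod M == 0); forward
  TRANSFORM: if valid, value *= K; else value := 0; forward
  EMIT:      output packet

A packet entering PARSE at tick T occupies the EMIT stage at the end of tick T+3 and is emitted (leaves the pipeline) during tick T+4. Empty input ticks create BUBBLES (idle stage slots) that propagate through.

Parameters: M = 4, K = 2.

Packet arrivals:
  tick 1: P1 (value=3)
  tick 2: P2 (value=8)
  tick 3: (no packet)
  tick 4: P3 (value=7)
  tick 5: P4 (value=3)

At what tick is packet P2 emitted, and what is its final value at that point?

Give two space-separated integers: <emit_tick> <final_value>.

Tick 1: [PARSE:P1(v=3,ok=F), VALIDATE:-, TRANSFORM:-, EMIT:-] out:-; in:P1
Tick 2: [PARSE:P2(v=8,ok=F), VALIDATE:P1(v=3,ok=F), TRANSFORM:-, EMIT:-] out:-; in:P2
Tick 3: [PARSE:-, VALIDATE:P2(v=8,ok=F), TRANSFORM:P1(v=0,ok=F), EMIT:-] out:-; in:-
Tick 4: [PARSE:P3(v=7,ok=F), VALIDATE:-, TRANSFORM:P2(v=0,ok=F), EMIT:P1(v=0,ok=F)] out:-; in:P3
Tick 5: [PARSE:P4(v=3,ok=F), VALIDATE:P3(v=7,ok=F), TRANSFORM:-, EMIT:P2(v=0,ok=F)] out:P1(v=0); in:P4
Tick 6: [PARSE:-, VALIDATE:P4(v=3,ok=T), TRANSFORM:P3(v=0,ok=F), EMIT:-] out:P2(v=0); in:-
Tick 7: [PARSE:-, VALIDATE:-, TRANSFORM:P4(v=6,ok=T), EMIT:P3(v=0,ok=F)] out:-; in:-
Tick 8: [PARSE:-, VALIDATE:-, TRANSFORM:-, EMIT:P4(v=6,ok=T)] out:P3(v=0); in:-
Tick 9: [PARSE:-, VALIDATE:-, TRANSFORM:-, EMIT:-] out:P4(v=6); in:-
P2: arrives tick 2, valid=False (id=2, id%4=2), emit tick 6, final value 0

Answer: 6 0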